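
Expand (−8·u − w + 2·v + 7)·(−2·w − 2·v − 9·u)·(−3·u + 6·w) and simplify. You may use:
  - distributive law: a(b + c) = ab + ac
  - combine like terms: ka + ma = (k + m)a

(−8·u − w + 2·v + 7)·(−2·w − 2·v − 9·u)·(−3·u + 6·w)
= (16·u·w + 16·u·v + 72·u^2 + 2·w^2 + 2·v·w + 9·u·w − 4·v·w − 4·v^2 − 18·u·v − 14·w − 14·v − 63·u)·(−3·u + 6·w)    [distributive law]
= (25·u·w − 2·u·v + 72·u^2 + 2·w^2 − 2·v·w − 4·v^2 − 14·w − 14·v − 63·u)·(−3·u + 6·w)    [combine like terms]
= −75·u^2·w + 150·u·w^2 + 6·u^2·v − 12·u·v·w − 216·u^3 + 432·u^2·w − 6·u·w^2 + 12·w^3 + 6·u·v·w − 12·v·w^2 + 12·u·v^2 − 24·v^2·w + 42·u·w − 84·w^2 + 42·u·v − 84·v·w + 189·u^2 − 378·u·w    [distributive law]
= 357·u^2·w + 144·u·w^2 + 6·u^2·v − 6·u·v·w − 216·u^3 + 12·w^3 − 12·v·w^2 + 12·u·v^2 − 24·v^2·w − 336·u·w − 84·w^2 + 42·u·v − 84·v·w + 189·u^2    [combine like terms]

357·u^2·w + 144·u·w^2 + 6·u^2·v − 6·u·v·w − 216·u^3 + 12·w^3 − 12·v·w^2 + 12·u·v^2 − 24·v^2·w − 336·u·w − 84·w^2 + 42·u·v − 84·v·w + 189·u^2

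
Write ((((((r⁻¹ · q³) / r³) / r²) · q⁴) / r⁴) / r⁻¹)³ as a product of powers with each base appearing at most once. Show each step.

q²¹r⁻²⁷

((((((r⁻¹ · q³) / r³) / r²) · q⁴) / r⁴) / r⁻¹)³
= ((((((r⁻¹ · q³) / r³) / r²) · q⁴) / r⁴)³) / ((r⁻¹)³)    [power of a quotient]
= ((((((r⁻¹ · q³) / r³) / r²) · q⁴)³) / ((r⁴)³)) / ((r⁻¹)³)    [power of a quotient]
= ((((((r⁻¹ · q³) / r³) / r²)³) · ((q⁴)³)) / ((r⁴)³)) / ((r⁻¹)³)    [power of a product]
= ((((((r⁻¹ · q³) / r³)³) / ((r²)³)) · ((q⁴)³)) / ((r⁴)³)) / ((r⁻¹)³)    [power of a quotient]
= ((((((r⁻¹ · q³)³) / ((r³)³)) / ((r²)³)) · ((q⁴)³)) / ((r⁴)³)) / ((r⁻¹)³)    [power of a quotient]
= (((((((r⁻¹)³) · ((q³)³)) / ((r³)³)) / ((r²)³)) · ((q⁴)³)) / ((r⁴)³)) / ((r⁻¹)³)    [power of a product]
= (((((r⁻³ · ((q³)³)) / ((r³)³)) / ((r²)³)) · ((q⁴)³)) / ((r⁴)³)) / ((r⁻¹)³)    [power of a power]
= (((((r⁻³ · q⁹) / ((r³)³)) / ((r²)³)) · ((q⁴)³)) / ((r⁴)³)) / ((r⁻¹)³)    [power of a power]
= (((((r⁻³ · q⁹) / r⁹) / ((r²)³)) · ((q⁴)³)) / ((r⁴)³)) / ((r⁻¹)³)    [power of a power]
= (((((r⁻³ · q⁹) / r⁹) / r⁶) · ((q⁴)³)) / ((r⁴)³)) / ((r⁻¹)³)    [power of a power]
= (((((r⁻³ · q⁹) / r⁹) / r⁶) · q¹²) / ((r⁴)³)) / ((r⁻¹)³)    [power of a power]
= (((((r⁻³ · q⁹) / r⁹) / r⁶) · q¹²) / r¹²) / ((r⁻¹)³)    [power of a power]
= (((((r⁻³ · q⁹) / r⁹) / r⁶) · q¹²) / r¹²) / r⁻³    [power of a power]
= q²¹r⁻²⁷    [quotient of powers; product of powers]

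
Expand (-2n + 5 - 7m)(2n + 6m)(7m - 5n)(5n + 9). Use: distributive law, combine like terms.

(-2n + 5 - 7m)(2n + 6m)(7m - 5n)(5n + 9)
= (-4n² - 12mn + 10n + 30m - 14mn - 42m²)(7m - 5n)(5n + 9)    [distributive law]
= (-4n² - 26mn + 10n + 30m - 42m²)(7m - 5n)(5n + 9)    [combine like terms]
= (-28mn² + 20n³ - 182m²n + 130mn² + 70mn - 50n² + 210m² - 150mn - 294m³ + 210m²n)(5n + 9)    [distributive law]
= (102mn² + 20n³ + 28m²n - 80mn - 50n² + 210m² - 294m³)(5n + 9)    [combine like terms]
= 510mn³ + 918mn² + 100n⁴ + 180n³ + 140m²n² + 252m²n - 400mn² - 720mn - 250n³ - 450n² + 1050m²n + 1890m² - 1470m³n - 2646m³    [distributive law]
= 510mn³ + 518mn² + 100n⁴ - 70n³ + 140m²n² + 1302m²n - 720mn - 450n² + 1890m² - 1470m³n - 2646m³    [combine like terms]

510mn³ + 518mn² + 100n⁴ - 70n³ + 140m²n² + 1302m²n - 720mn - 450n² + 1890m² - 1470m³n - 2646m³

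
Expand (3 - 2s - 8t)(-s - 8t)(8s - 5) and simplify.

(3 - 2s - 8t)(-s - 8t)(8s - 5)
= (-3s - 24t + 2s^2 + 16st + 8st + 64t^2)(8s - 5)    [distributive law]
= (-3s - 24t + 2s^2 + 24st + 64t^2)(8s - 5)    [combine like terms]
= -24s^2 + 15s - 192st + 120t + 16s^3 - 10s^2 + 192s^2t - 120st + 512st^2 - 320t^2    [distributive law]
= -34s^2 + 15s - 312st + 120t + 16s^3 + 192s^2t + 512st^2 - 320t^2    [combine like terms]

-34s^2 + 15s - 312st + 120t + 16s^3 + 192s^2t + 512st^2 - 320t^2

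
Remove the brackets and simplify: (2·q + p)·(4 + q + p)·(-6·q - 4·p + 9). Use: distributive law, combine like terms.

(2·q + p)·(4 + q + p)·(-6·q - 4·p + 9)
= (8·q + 2·q^2 + 2·p·q + 4·p + p·q + p^2)·(-6·q - 4·p + 9)    [distributive law]
= (8·q + 2·q^2 + 3·p·q + 4·p + p^2)·(-6·q - 4·p + 9)    [combine like terms]
= -48·q^2 - 32·p·q + 72·q - 12·q^3 - 8·p·q^2 + 18·q^2 - 18·p·q^2 - 12·p^2·q + 27·p·q - 24·p·q - 16·p^2 + 36·p - 6·p^2·q - 4·p^3 + 9·p^2    [distributive law]
= -30·q^2 - 29·p·q + 72·q - 12·q^3 - 26·p·q^2 - 18·p^2·q - 7·p^2 + 36·p - 4·p^3    [combine like terms]

-30·q^2 - 29·p·q + 72·q - 12·q^3 - 26·p·q^2 - 18·p^2·q - 7·p^2 + 36·p - 4·p^3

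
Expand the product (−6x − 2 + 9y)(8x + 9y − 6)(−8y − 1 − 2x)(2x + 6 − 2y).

(−6x − 2 + 9y)(8x + 9y − 6)(−8y − 1 − 2x)(2x + 6 − 2y)
= (−48x^2 − 54xy + 36x − 16x − 18y + 12 + 72xy + 81y^2 − 54y)(−8y − 1 − 2x)(2x + 6 − 2y)    [distributive law]
= (−48x^2 + 18xy + 20x − 72y + 12 + 81y^2)(−8y − 1 − 2x)(2x + 6 − 2y)    [combine like terms]
= (384x^2y + 48x^2 + 96x^3 − 144xy^2 − 18xy − 36x^2y − 160xy − 20x − 40x^2 + 576y^2 + 72y + 144xy − 96y − 12 − 24x − 648y^3 − 81y^2 − 162xy^2)(2x + 6 − 2y)    [distributive law]
= (348x^2y + 8x^2 + 96x^3 − 306xy^2 − 34xy − 44x + 495y^2 − 24y − 12 − 648y^3)(2x + 6 − 2y)    [combine like terms]
= 696x^3y + 2088x^2y − 696x^2y^2 + 16x^3 + 48x^2 − 16x^2y + 192x^4 + 576x^3 − 192x^3y − 612x^2y^2 − 1836xy^2 + 612xy^3 − 68x^2y − 204xy + 68xy^2 − 88x^2 − 264x + 88xy + 990xy^2 + 2970y^2 − 990y^3 − 48xy − 144y + 48y^2 − 24x − 72 + 24y − 1296xy^3 − 3888y^3 + 1296y^4    [distributive law]
= 504x^3y + 2004x^2y − 1308x^2y^2 + 592x^3 − 40x^2 + 192x^4 − 778xy^2 − 684xy^3 − 164xy − 288x + 3018y^2 − 4878y^3 − 120y − 72 + 1296y^4    [combine like terms]

504x^3y + 2004x^2y − 1308x^2y^2 + 592x^3 − 40x^2 + 192x^4 − 778xy^2 − 684xy^3 − 164xy − 288x + 3018y^2 − 4878y^3 − 120y − 72 + 1296y^4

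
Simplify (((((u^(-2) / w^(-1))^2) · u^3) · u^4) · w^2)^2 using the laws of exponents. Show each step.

(((((u^(-2) / w^(-1))^2) · u^3) · u^4) · w^2)^2
= (((((u^(-2) / w^(-1))^2) · u^3) · u^4)^2) · ((w^2)^2)    [power of a product]
= (((((u^(-2) / w^(-1))^2) · u^3)^2) · ((u^4)^2)) · ((w^2)^2)    [power of a product]
= (((((u^(-2) / w^(-1))^2)^2) · ((u^3)^2)) · ((u^4)^2)) · ((w^2)^2)    [power of a product]
= ((((u^(-2) / w^(-1))^4) · ((u^3)^2)) · ((u^4)^2)) · ((w^2)^2)    [power of a power]
= (((((u^(-2))^4) / ((w^(-1))^4)) · ((u^3)^2)) · ((u^4)^2)) · ((w^2)^2)    [power of a quotient]
= (((u^(-8) / ((w^(-1))^4)) · ((u^3)^2)) · ((u^4)^2)) · ((w^2)^2)    [power of a power]
= (((u^(-8) / w^(-4)) · ((u^3)^2)) · ((u^4)^2)) · ((w^2)^2)    [power of a power]
= (((u^(-8) / w^(-4)) · u^6) · ((u^4)^2)) · ((w^2)^2)    [power of a power]
= (((u^(-8) / w^(-4)) · u^6) · u^8) · ((w^2)^2)    [power of a power]
= (((u^(-8) / w^(-4)) · u^6) · u^8) · w^4    [power of a power]
= u^6w^8    [quotient of powers; product of powers]

u^6w^8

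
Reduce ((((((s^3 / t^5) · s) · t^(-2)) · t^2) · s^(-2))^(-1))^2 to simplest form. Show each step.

s^(-4)t^10

((((((s^3 / t^5) · s) · t^(-2)) · t^2) · s^(-2))^(-1))^2
= (((((s^3 / t^5) · s) · t^(-2)) · t^2) · s^(-2))^(-2)    [power of a power]
= (((((s^3 / t^5) · s) · t^(-2)) · t^2)^(-2)) · ((s^(-2))^(-2))    [power of a product]
= (((((s^3 / t^5) · s) · t^(-2))^(-2)) · ((t^2)^(-2))) · ((s^(-2))^(-2))    [power of a product]
= (((((s^3 / t^5) · s)^(-2)) · ((t^(-2))^(-2))) · ((t^2)^(-2))) · ((s^(-2))^(-2))    [power of a product]
= (((((s^3 / t^5)^(-2)) · (s^(-2))) · ((t^(-2))^(-2))) · ((t^2)^(-2))) · ((s^(-2))^(-2))    [power of a product]
= ((((((s^3)^(-2)) / ((t^5)^(-2))) · (s^(-2))) · ((t^(-2))^(-2))) · ((t^2)^(-2))) · ((s^(-2))^(-2))    [power of a quotient]
= ((((s^(-6) / ((t^5)^(-2))) · (s^(-2))) · ((t^(-2))^(-2))) · ((t^2)^(-2))) · ((s^(-2))^(-2))    [power of a power]
= ((((s^(-6) / t^(-10)) · (s^(-2))) · ((t^(-2))^(-2))) · ((t^2)^(-2))) · ((s^(-2))^(-2))    [power of a power]
= ((((s^(-6) / t^(-10)) · s^(-2)) · t^4) · ((t^2)^(-2))) · ((s^(-2))^(-2))    [power of a power]
= ((((s^(-6) / t^(-10)) · s^(-2)) · t^4) · t^(-4)) · ((s^(-2))^(-2))    [power of a power]
= ((((s^(-6) / t^(-10)) · s^(-2)) · t^4) · t^(-4)) · s^4    [power of a power]
= s^(-4)t^10    [quotient of powers; product of powers]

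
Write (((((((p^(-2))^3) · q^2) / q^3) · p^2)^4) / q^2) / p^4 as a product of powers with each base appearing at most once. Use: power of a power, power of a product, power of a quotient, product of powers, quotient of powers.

p^(-20)q^(-6)

(((((((p^(-2))^3) · q^2) / q^3) · p^2)^4) / q^2) / p^4
= (((((((p^(-2))^3) · q^2) / q^3)^4) · ((p^2)^4)) / q^2) / p^4    [power of a product]
= (((((((p^(-2))^3) · q^2)^4) / ((q^3)^4)) · ((p^2)^4)) / q^2) / p^4    [power of a quotient]
= (((((((p^(-2))^3)^4) · ((q^2)^4)) / ((q^3)^4)) · ((p^2)^4)) / q^2) / p^4    [power of a product]
= ((((((p^(-2))^12) · ((q^2)^4)) / ((q^3)^4)) · ((p^2)^4)) / q^2) / p^4    [power of a power]
= ((((p^(-24) · ((q^2)^4)) / ((q^3)^4)) · ((p^2)^4)) / q^2) / p^4    [power of a power]
= ((((p^(-24) · q^8) / ((q^3)^4)) · ((p^2)^4)) / q^2) / p^4    [power of a power]
= ((((p^(-24) · q^8) / q^12) · ((p^2)^4)) / q^2) / p^4    [power of a power]
= ((((p^(-24) · q^8) / q^12) · p^8) / q^2) / p^4    [power of a power]
= p^(-20)q^(-6)    [quotient of powers; product of powers]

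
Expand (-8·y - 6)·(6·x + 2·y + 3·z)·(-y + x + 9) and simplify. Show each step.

(-8·y - 6)·(6·x + 2·y + 3·z)·(-y + x + 9)
= (-48·x·y - 16·y^2 - 24·y·z - 36·x - 12·y - 18·z)·(-y + x + 9)    [distributive law]
= 48·x·y^2 - 48·x^2·y - 432·x·y + 16·y^3 - 16·x·y^2 - 144·y^2 + 24·y^2·z - 24·x·y·z - 216·y·z + 36·x·y - 36·x^2 - 324·x + 12·y^2 - 12·x·y - 108·y + 18·y·z - 18·x·z - 162·z    [distributive law]
= 32·x·y^2 - 48·x^2·y - 408·x·y + 16·y^3 - 132·y^2 + 24·y^2·z - 24·x·y·z - 198·y·z - 36·x^2 - 324·x - 108·y - 18·x·z - 162·z    [combine like terms]

32·x·y^2 - 48·x^2·y - 408·x·y + 16·y^3 - 132·y^2 + 24·y^2·z - 24·x·y·z - 198·y·z - 36·x^2 - 324·x - 108·y - 18·x·z - 162·z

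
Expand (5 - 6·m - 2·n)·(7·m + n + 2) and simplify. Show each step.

(5 - 6·m - 2·n)·(7·m + n + 2)
= 35·m + 5·n + 10 - 42·m^2 - 6·m·n - 12·m - 14·m·n - 2·n^2 - 4·n    [distributive law]
= 23·m + n + 10 - 42·m^2 - 20·m·n - 2·n^2    [combine like terms]

23·m + n + 10 - 42·m^2 - 20·m·n - 2·n^2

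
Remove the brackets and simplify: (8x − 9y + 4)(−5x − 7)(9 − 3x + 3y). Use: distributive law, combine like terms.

−132x^2 + 120x^3 − 255x^2y − 600x − 12xy + 135xy^2 + 483y + 189y^2 − 252

(8x − 9y + 4)(−5x − 7)(9 − 3x + 3y)
= (−40x^2 − 56x + 45xy + 63y − 20x − 28)(9 − 3x + 3y)    [distributive law]
= (−40x^2 − 76x + 45xy + 63y − 28)(9 − 3x + 3y)    [combine like terms]
= −360x^2 + 120x^3 − 120x^2y − 684x + 228x^2 − 228xy + 405xy − 135x^2y + 135xy^2 + 567y − 189xy + 189y^2 − 252 + 84x − 84y    [distributive law]
= −132x^2 + 120x^3 − 255x^2y − 600x − 12xy + 135xy^2 + 483y + 189y^2 − 252    [combine like terms]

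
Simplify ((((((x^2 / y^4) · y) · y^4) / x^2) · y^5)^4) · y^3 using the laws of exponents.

((((((x^2 / y^4) · y) · y^4) / x^2) · y^5)^4) · y^3
= ((((((x^2 / y^4) · y) · y^4) / x^2)^4) · ((y^5)^4)) · y^3    [power of a product]
= ((((((x^2 / y^4) · y) · y^4)^4) / ((x^2)^4)) · ((y^5)^4)) · y^3    [power of a quotient]
= ((((((x^2 / y^4) · y)^4) · ((y^4)^4)) / ((x^2)^4)) · ((y^5)^4)) · y^3    [power of a product]
= ((((((x^2 / y^4)^4) · (y^4)) · ((y^4)^4)) / ((x^2)^4)) · ((y^5)^4)) · y^3    [power of a product]
= (((((((x^2)^4) / ((y^4)^4)) · (y^4)) · ((y^4)^4)) / ((x^2)^4)) · ((y^5)^4)) · y^3    [power of a quotient]
= (((((x^8 / ((y^4)^4)) · (y^4)) · ((y^4)^4)) / ((x^2)^4)) · ((y^5)^4)) · y^3    [power of a power]
= (((((x^8 / y^16) · (y^4)) · ((y^4)^4)) / ((x^2)^4)) · ((y^5)^4)) · y^3    [power of a power]
= (((((x^8 / y^16) · y^4) · y^16) / ((x^2)^4)) · ((y^5)^4)) · y^3    [power of a power]
= (((((x^8 / y^16) · y^4) · y^16) / x^8) · ((y^5)^4)) · y^3    [power of a power]
= (((((x^8 / y^16) · y^4) · y^16) / x^8) · y^20) · y^3    [power of a power]
= y^27    [quotient of powers; product of powers]

y^27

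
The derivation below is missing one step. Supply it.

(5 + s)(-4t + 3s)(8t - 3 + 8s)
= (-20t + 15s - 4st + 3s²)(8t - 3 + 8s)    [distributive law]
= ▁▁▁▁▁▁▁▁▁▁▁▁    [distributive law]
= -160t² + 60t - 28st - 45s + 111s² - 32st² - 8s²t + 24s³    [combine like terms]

After distributive law, the bracketed line is:

-160t² + 60t - 160st + 120st - 45s + 120s² - 32st² + 12st - 32s²t + 24s²t - 9s² + 24s³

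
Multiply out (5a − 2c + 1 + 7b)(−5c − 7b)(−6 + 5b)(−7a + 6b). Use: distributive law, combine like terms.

−1050a²c + 193abc + 875a²bc − 15ab²c − 1470a²b − 553ab² + 1225a²b² + 665ab³ + 420ac² − 360bc² − 350abc² + 300b²c² + 606b²c − 630b³c − 210ac + 180bc − 294ab + 252b² + 1554b³ − 1470b⁴

(5a − 2c + 1 + 7b)(−5c − 7b)(−6 + 5b)(−7a + 6b)
= (−25ac − 35ab + 10c² + 14bc − 5c − 7b − 35bc − 49b²)(−6 + 5b)(−7a + 6b)    [distributive law]
= (−25ac − 35ab + 10c² − 21bc − 5c − 7b − 49b²)(−6 + 5b)(−7a + 6b)    [combine like terms]
= (150ac − 125abc + 210ab − 175ab² − 60c² + 50bc² + 126bc − 105b²c + 30c − 25bc + 42b − 35b² + 294b² − 245b³)(−7a + 6b)    [distributive law]
= (150ac − 125abc + 210ab − 175ab² − 60c² + 50bc² + 101bc − 105b²c + 30c + 42b + 259b² − 245b³)(−7a + 6b)    [combine like terms]
= −1050a²c + 900abc + 875a²bc − 750ab²c − 1470a²b + 1260ab² + 1225a²b² − 1050ab³ + 420ac² − 360bc² − 350abc² + 300b²c² − 707abc + 606b²c + 735ab²c − 630b³c − 210ac + 180bc − 294ab + 252b² − 1813ab² + 1554b³ + 1715ab³ − 1470b⁴    [distributive law]
= −1050a²c + 193abc + 875a²bc − 15ab²c − 1470a²b − 553ab² + 1225a²b² + 665ab³ + 420ac² − 360bc² − 350abc² + 300b²c² + 606b²c − 630b³c − 210ac + 180bc − 294ab + 252b² + 1554b³ − 1470b⁴    [combine like terms]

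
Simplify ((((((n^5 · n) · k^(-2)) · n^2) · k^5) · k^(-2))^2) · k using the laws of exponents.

((((((n^5 · n) · k^(-2)) · n^2) · k^5) · k^(-2))^2) · k
= ((((((n^5 · n) · k^(-2)) · n^2) · k^5)^2) · ((k^(-2))^2)) · k    [power of a product]
= ((((((n^5 · n) · k^(-2)) · n^2)^2) · ((k^5)^2)) · ((k^(-2))^2)) · k    [power of a product]
= ((((((n^5 · n) · k^(-2))^2) · ((n^2)^2)) · ((k^5)^2)) · ((k^(-2))^2)) · k    [power of a product]
= ((((((n^5 · n)^2) · ((k^(-2))^2)) · ((n^2)^2)) · ((k^5)^2)) · ((k^(-2))^2)) · k    [power of a product]
= (((((((n^5)^2) · (n^2)) · ((k^(-2))^2)) · ((n^2)^2)) · ((k^5)^2)) · ((k^(-2))^2)) · k    [power of a product]
= (((((n^10 · (n^2)) · ((k^(-2))^2)) · ((n^2)^2)) · ((k^5)^2)) · ((k^(-2))^2)) · k    [power of a power]
= ((((n^12 · ((k^(-2))^2)) · ((n^2)^2)) · ((k^5)^2)) · ((k^(-2))^2)) · k    [product of powers]
= ((((n^12 · k^(-4)) · ((n^2)^2)) · ((k^5)^2)) · ((k^(-2))^2)) · k    [power of a power]
= ((((n^12 · k^(-4)) · n^4) · ((k^5)^2)) · ((k^(-2))^2)) · k    [power of a power]
= ((((n^12 · k^(-4)) · n^4) · k^10) · ((k^(-2))^2)) · k    [power of a power]
= ((((n^12 · k^(-4)) · n^4) · k^10) · k^(-4)) · k    [power of a power]
= k^3n^16    [product of powers]

k^3n^16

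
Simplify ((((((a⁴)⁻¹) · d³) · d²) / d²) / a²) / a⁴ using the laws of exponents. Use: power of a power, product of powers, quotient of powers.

((((((a⁴)⁻¹) · d³) · d²) / d²) / a²) / a⁴
= ((((a⁻⁴ · d³) · d²) / d²) / a²) / a⁴    [power of a power]
= a⁻¹⁰d³    [quotient of powers; product of powers]

a⁻¹⁰d³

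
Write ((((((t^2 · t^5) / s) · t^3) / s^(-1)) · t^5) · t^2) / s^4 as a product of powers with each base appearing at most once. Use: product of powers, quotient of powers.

s^(-4)·t^17

((((((t^2 · t^5) / s) · t^3) / s^(-1)) · t^5) · t^2) / s^4
= (((((t^7 / s) · t^3) / s^(-1)) · t^5) · t^2) / s^4    [product of powers]
= s^(-4)·t^17    [quotient of powers; product of powers]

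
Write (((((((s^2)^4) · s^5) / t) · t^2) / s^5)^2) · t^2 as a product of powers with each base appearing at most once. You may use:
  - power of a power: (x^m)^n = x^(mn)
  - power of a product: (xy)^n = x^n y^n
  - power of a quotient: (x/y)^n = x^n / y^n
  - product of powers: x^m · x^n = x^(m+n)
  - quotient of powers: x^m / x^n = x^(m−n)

s^16t^4

(((((((s^2)^4) · s^5) / t) · t^2) / s^5)^2) · t^2
= (((((((s^2)^4) · s^5) / t) · t^2)^2) / ((s^5)^2)) · t^2    [power of a quotient]
= (((((((s^2)^4) · s^5) / t)^2) · ((t^2)^2)) / ((s^5)^2)) · t^2    [power of a product]
= (((((((s^2)^4) · s^5)^2) / (t^2)) · ((t^2)^2)) / ((s^5)^2)) · t^2    [power of a quotient]
= (((((((s^2)^4)^2) · ((s^5)^2)) / (t^2)) · ((t^2)^2)) / ((s^5)^2)) · t^2    [power of a product]
= ((((((s^2)^8) · ((s^5)^2)) / (t^2)) · ((t^2)^2)) / ((s^5)^2)) · t^2    [power of a power]
= ((((s^16 · ((s^5)^2)) / (t^2)) · ((t^2)^2)) / ((s^5)^2)) · t^2    [power of a power]
= ((((s^16 · s^10) / (t^2)) · ((t^2)^2)) / ((s^5)^2)) · t^2    [power of a power]
= (((s^26 / (t^2)) · ((t^2)^2)) / ((s^5)^2)) · t^2    [product of powers]
= (((s^26 / t^2) · t^4) / ((s^5)^2)) · t^2    [power of a power]
= (((s^26 / t^2) · t^4) / s^10) · t^2    [power of a power]
= s^16t^4    [quotient of powers; product of powers]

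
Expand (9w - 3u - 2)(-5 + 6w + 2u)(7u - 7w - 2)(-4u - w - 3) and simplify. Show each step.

(9w - 3u - 2)(-5 + 6w + 2u)(7u - 7w - 2)(-4u - w - 3)
= (-45w + 54w^2 + 18uw + 15u - 18uw - 6u^2 + 10 - 12w - 4u)(7u - 7w - 2)(-4u - w - 3)    [distributive law]
= (-57w + 54w^2 + 11u - 6u^2 + 10)(7u - 7w - 2)(-4u - w - 3)    [combine like terms]
= (-399uw + 399w^2 + 114w + 378uw^2 - 378w^3 - 108w^2 + 77u^2 - 77uw - 22u - 42u^3 + 42u^2w + 12u^2 + 70u - 70w - 20)(-4u - w - 3)    [distributive law]
= (-476uw + 291w^2 + 44w + 378uw^2 - 378w^3 + 89u^2 + 48u - 42u^3 + 42u^2w - 20)(-4u - w - 3)    [combine like terms]
= 1904u^2w + 476uw^2 + 1428uw - 1164uw^2 - 291w^3 - 873w^2 - 176uw - 44w^2 - 132w - 1512u^2w^2 - 378uw^3 - 1134uw^2 + 1512uw^3 + 378w^4 + 1134w^3 - 356u^3 - 89u^2w - 267u^2 - 192u^2 - 48uw - 144u + 168u^4 + 42u^3w + 126u^3 - 168u^3w - 42u^2w^2 - 126u^2w + 80u + 20w + 60    [distributive law]
= 1689u^2w - 1822uw^2 + 1204uw + 843w^3 - 917w^2 - 112w - 1554u^2w^2 + 1134uw^3 + 378w^4 - 230u^3 - 459u^2 - 64u + 168u^4 - 126u^3w + 60    [combine like terms]

1689u^2w - 1822uw^2 + 1204uw + 843w^3 - 917w^2 - 112w - 1554u^2w^2 + 1134uw^3 + 378w^4 - 230u^3 - 459u^2 - 64u + 168u^4 - 126u^3w + 60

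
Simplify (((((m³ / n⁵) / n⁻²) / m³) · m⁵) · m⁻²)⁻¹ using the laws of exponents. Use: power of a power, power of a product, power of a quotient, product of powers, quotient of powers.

m⁻³n³

(((((m³ / n⁵) / n⁻²) / m³) · m⁵) · m⁻²)⁻¹
= (((((m³ / n⁵) / n⁻²) / m³) · m⁵)⁻¹) · ((m⁻²)⁻¹)    [power of a product]
= (((((m³ / n⁵) / n⁻²) / m³)⁻¹) · ((m⁵)⁻¹)) · ((m⁻²)⁻¹)    [power of a product]
= (((((m³ / n⁵) / n⁻²)⁻¹) / ((m³)⁻¹)) · ((m⁵)⁻¹)) · ((m⁻²)⁻¹)    [power of a quotient]
= (((((m³ / n⁵)⁻¹) / ((n⁻²)⁻¹)) / ((m³)⁻¹)) · ((m⁵)⁻¹)) · ((m⁻²)⁻¹)    [power of a quotient]
= ((((((m³)⁻¹) / ((n⁵)⁻¹)) / ((n⁻²)⁻¹)) / ((m³)⁻¹)) · ((m⁵)⁻¹)) · ((m⁻²)⁻¹)    [power of a quotient]
= ((((m⁻³ / ((n⁵)⁻¹)) / ((n⁻²)⁻¹)) / ((m³)⁻¹)) · ((m⁵)⁻¹)) · ((m⁻²)⁻¹)    [power of a power]
= ((((m⁻³ / n⁻⁵) / ((n⁻²)⁻¹)) / ((m³)⁻¹)) · ((m⁵)⁻¹)) · ((m⁻²)⁻¹)    [power of a power]
= ((((m⁻³ / n⁻⁵) / n²) / ((m³)⁻¹)) · ((m⁵)⁻¹)) · ((m⁻²)⁻¹)    [power of a power]
= ((((m⁻³ / n⁻⁵) / n²) / m⁻³) · ((m⁵)⁻¹)) · ((m⁻²)⁻¹)    [power of a power]
= ((((m⁻³ / n⁻⁵) / n²) / m⁻³) · m⁻⁵) · ((m⁻²)⁻¹)    [power of a power]
= ((((m⁻³ / n⁻⁵) / n²) / m⁻³) · m⁻⁵) · m²    [power of a power]
= m⁻³n³    [quotient of powers; product of powers]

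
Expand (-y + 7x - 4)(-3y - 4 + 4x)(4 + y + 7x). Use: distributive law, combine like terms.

(-y + 7x - 4)(-3y - 4 + 4x)(4 + y + 7x)
= (3y^2 + 4y - 4xy - 21xy - 28x + 28x^2 + 12y + 16 - 16x)(4 + y + 7x)    [distributive law]
= (3y^2 + 16y - 25xy - 44x + 28x^2 + 16)(4 + y + 7x)    [combine like terms]
= 12y^2 + 3y^3 + 21xy^2 + 64y + 16y^2 + 112xy - 100xy - 25xy^2 - 175x^2y - 176x - 44xy - 308x^2 + 112x^2 + 28x^2y + 196x^3 + 64 + 16y + 112x    [distributive law]
= 28y^2 + 3y^3 - 4xy^2 + 80y - 32xy - 147x^2y - 64x - 196x^2 + 196x^3 + 64    [combine like terms]

28y^2 + 3y^3 - 4xy^2 + 80y - 32xy - 147x^2y - 64x - 196x^2 + 196x^3 + 64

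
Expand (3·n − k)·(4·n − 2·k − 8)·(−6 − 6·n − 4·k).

(3·n − k)·(4·n − 2·k − 8)·(−6 − 6·n − 4·k)
= (12·n² − 6·k·n − 24·n − 4·k·n + 2·k² + 8·k)·(−6 − 6·n − 4·k)    [distributive law]
= (12·n² − 10·k·n − 24·n + 2·k² + 8·k)·(−6 − 6·n − 4·k)    [combine like terms]
= −72·n² − 72·n³ − 48·k·n² + 60·k·n + 60·k·n² + 40·k²·n + 144·n + 144·n² + 96·k·n − 12·k² − 12·k²·n − 8·k³ − 48·k − 48·k·n − 32·k²    [distributive law]
= 72·n² − 72·n³ + 12·k·n² + 108·k·n + 28·k²·n + 144·n − 44·k² − 8·k³ − 48·k    [combine like terms]

72·n² − 72·n³ + 12·k·n² + 108·k·n + 28·k²·n + 144·n − 44·k² − 8·k³ − 48·k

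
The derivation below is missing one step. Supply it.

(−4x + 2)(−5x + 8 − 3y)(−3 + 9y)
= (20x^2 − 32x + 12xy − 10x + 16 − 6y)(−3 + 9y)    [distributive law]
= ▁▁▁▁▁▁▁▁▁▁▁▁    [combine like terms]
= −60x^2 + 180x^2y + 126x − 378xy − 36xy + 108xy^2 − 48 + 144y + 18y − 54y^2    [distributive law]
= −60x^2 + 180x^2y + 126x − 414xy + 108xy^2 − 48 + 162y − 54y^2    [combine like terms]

Applying combine like terms to the line above:

(20x^2 − 42x + 12xy + 16 − 6y)(−3 + 9y)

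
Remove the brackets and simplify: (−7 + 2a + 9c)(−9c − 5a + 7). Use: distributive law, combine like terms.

(−7 + 2a + 9c)(−9c − 5a + 7)
= 63c + 35a − 49 − 18ac − 10a^2 + 14a − 81c^2 − 45ac + 63c    [distributive law]
= 126c + 49a − 49 − 63ac − 10a^2 − 81c^2    [combine like terms]

126c + 49a − 49 − 63ac − 10a^2 − 81c^2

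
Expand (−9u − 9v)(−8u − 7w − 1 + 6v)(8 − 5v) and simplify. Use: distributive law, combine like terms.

(−9u − 9v)(−8u − 7w − 1 + 6v)(8 − 5v)
= (72u² + 63uw + 9u − 54uv + 72uv + 63vw + 9v − 54v²)(8 − 5v)    [distributive law]
= (72u² + 63uw + 9u + 18uv + 63vw + 9v − 54v²)(8 − 5v)    [combine like terms]
= 576u² − 360u²v + 504uw − 315uvw + 72u − 45uv + 144uv − 90uv² + 504vw − 315v²w + 72v − 45v² − 432v² + 270v³    [distributive law]
= 576u² − 360u²v + 504uw − 315uvw + 72u + 99uv − 90uv² + 504vw − 315v²w + 72v − 477v² + 270v³    [combine like terms]

576u² − 360u²v + 504uw − 315uvw + 72u + 99uv − 90uv² + 504vw − 315v²w + 72v − 477v² + 270v³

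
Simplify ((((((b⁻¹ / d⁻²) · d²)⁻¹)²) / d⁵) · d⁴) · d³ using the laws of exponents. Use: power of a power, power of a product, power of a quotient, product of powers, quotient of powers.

b²d⁻⁶

((((((b⁻¹ / d⁻²) · d²)⁻¹)²) / d⁵) · d⁴) · d³
= (((((b⁻¹ / d⁻²) · d²)⁻²) / d⁵) · d⁴) · d³    [power of a power]
= (((((b⁻¹ / d⁻²)⁻²) · ((d²)⁻²)) / d⁵) · d⁴) · d³    [power of a product]
= ((((((b⁻¹)⁻²) / ((d⁻²)⁻²)) · ((d²)⁻²)) / d⁵) · d⁴) · d³    [power of a quotient]
= ((((b² / ((d⁻²)⁻²)) · ((d²)⁻²)) / d⁵) · d⁴) · d³    [power of a power]
= ((((b² / d⁴) · ((d²)⁻²)) / d⁵) · d⁴) · d³    [power of a power]
= ((((b² / d⁴) · d⁻⁴) / d⁵) · d⁴) · d³    [power of a power]
= b²d⁻⁶    [quotient of powers; product of powers]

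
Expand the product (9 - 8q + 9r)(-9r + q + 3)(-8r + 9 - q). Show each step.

(9 - 8q + 9r)(-9r + q + 3)(-8r + 9 - q)
= (-81r + 9q + 27 + 72qr - 8q^2 - 24q - 81r^2 + 9qr + 27r)(-8r + 9 - q)    [distributive law]
= (-54r - 15q + 27 + 81qr - 8q^2 - 81r^2)(-8r + 9 - q)    [combine like terms]
= 432r^2 - 486r + 54qr + 120qr - 135q + 15q^2 - 216r + 243 - 27q - 648qr^2 + 729qr - 81q^2r + 64q^2r - 72q^2 + 8q^3 + 648r^3 - 729r^2 + 81qr^2    [distributive law]
= -297r^2 - 702r + 903qr - 162q - 57q^2 + 243 - 567qr^2 - 17q^2r + 8q^3 + 648r^3    [combine like terms]

-297r^2 - 702r + 903qr - 162q - 57q^2 + 243 - 567qr^2 - 17q^2r + 8q^3 + 648r^3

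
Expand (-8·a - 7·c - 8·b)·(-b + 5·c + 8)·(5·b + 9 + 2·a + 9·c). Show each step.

(-8·a - 7·c - 8·b)·(-b + 5·c + 8)·(5·b + 9 + 2·a + 9·c)
= (8·a·b - 40·a·c - 64·a + 7·b·c - 35·c^2 - 56·c + 8·b^2 - 40·b·c - 64·b)·(5·b + 9 + 2·a + 9·c)    [distributive law]
= (8·a·b - 40·a·c - 64·a - 33·b·c - 35·c^2 - 56·c + 8·b^2 - 64·b)·(5·b + 9 + 2·a + 9·c)    [combine like terms]
= 40·a·b^2 + 72·a·b + 16·a^2·b + 72·a·b·c - 200·a·b·c - 360·a·c - 80·a^2·c - 360·a·c^2 - 320·a·b - 576·a - 128·a^2 - 576·a·c - 165·b^2·c - 297·b·c - 66·a·b·c - 297·b·c^2 - 175·b·c^2 - 315·c^2 - 70·a·c^2 - 315·c^3 - 280·b·c - 504·c - 112·a·c - 504·c^2 + 40·b^3 + 72·b^2 + 16·a·b^2 + 72·b^2·c - 320·b^2 - 576·b - 128·a·b - 576·b·c    [distributive law]
= 56·a·b^2 - 376·a·b + 16·a^2·b - 194·a·b·c - 1048·a·c - 80·a^2·c - 430·a·c^2 - 576·a - 128·a^2 - 93·b^2·c - 1153·b·c - 472·b·c^2 - 819·c^2 - 315·c^3 - 504·c + 40·b^3 - 248·b^2 - 576·b    [combine like terms]

56·a·b^2 - 376·a·b + 16·a^2·b - 194·a·b·c - 1048·a·c - 80·a^2·c - 430·a·c^2 - 576·a - 128·a^2 - 93·b^2·c - 1153·b·c - 472·b·c^2 - 819·c^2 - 315·c^3 - 504·c + 40·b^3 - 248·b^2 - 576·b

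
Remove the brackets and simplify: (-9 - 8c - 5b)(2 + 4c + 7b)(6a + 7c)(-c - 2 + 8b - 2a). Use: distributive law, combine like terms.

(-9 - 8c - 5b)(2 + 4c + 7b)(6a + 7c)(-c - 2 + 8b - 2a)
= (-18 - 36c - 63b - 16c - 32c² - 56bc - 10b - 20bc - 35b²)(6a + 7c)(-c - 2 + 8b - 2a)    [distributive law]
= (-18 - 52c - 73b - 32c² - 76bc - 35b²)(6a + 7c)(-c - 2 + 8b - 2a)    [combine like terms]
= (-108a - 126c - 312ac - 364c² - 438ab - 511bc - 192ac² - 224c³ - 456abc - 532bc² - 210ab² - 245b²c)(-c - 2 + 8b - 2a)    [distributive law]
= 108ac + 216a - 864ab + 216a² + 126c² + 252c - 1008bc + 252ac + 312ac² + 624ac - 2496abc + 624a²c + 364c³ + 728c² - 2912bc² + 728ac² + 438abc + 876ab - 3504ab² + 876a²b + 511bc² + 1022bc - 4088b²c + 1022abc + 192ac³ + 384ac² - 1536abc² + 384a²c² + 224c⁴ + 448c³ - 1792bc³ + 448ac³ + 456abc² + 912abc - 3648ab²c + 912a²bc + 532bc³ + 1064bc² - 4256b²c² + 1064abc² + 210ab²c + 420ab² - 1680ab³ + 420a²b² + 245b²c² + 490b²c - 1960b³c + 490ab²c    [distributive law]
= 984ac + 216a + 12ab + 216a² + 854c² + 252c + 14bc + 1424ac² - 124abc + 624a²c + 812c³ - 1337bc² - 3084ab² + 876a²b - 3598b²c + 640ac³ - 16abc² + 384a²c² + 224c⁴ - 1260bc³ - 2948ab²c + 912a²bc - 4011b²c² - 1680ab³ + 420a²b² - 1960b³c    [combine like terms]

984ac + 216a + 12ab + 216a² + 854c² + 252c + 14bc + 1424ac² - 124abc + 624a²c + 812c³ - 1337bc² - 3084ab² + 876a²b - 3598b²c + 640ac³ - 16abc² + 384a²c² + 224c⁴ - 1260bc³ - 2948ab²c + 912a²bc - 4011b²c² - 1680ab³ + 420a²b² - 1960b³c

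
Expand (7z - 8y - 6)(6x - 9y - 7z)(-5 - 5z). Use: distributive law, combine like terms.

(7z - 8y - 6)(6x - 9y - 7z)(-5 - 5z)
= (42xz - 63yz - 49z² - 48xy + 72y² + 56yz - 36x + 54y + 42z)(-5 - 5z)    [distributive law]
= (42xz - 7yz - 49z² - 48xy + 72y² - 36x + 54y + 42z)(-5 - 5z)    [combine like terms]
= -210xz - 210xz² + 35yz + 35yz² + 245z² + 245z³ + 240xy + 240xyz - 360y² - 360y²z + 180x + 180xz - 270y - 270yz - 210z - 210z²    [distributive law]
= -30xz - 210xz² - 235yz + 35yz² + 35z² + 245z³ + 240xy + 240xyz - 360y² - 360y²z + 180x - 270y - 210z    [combine like terms]

-30xz - 210xz² - 235yz + 35yz² + 35z² + 245z³ + 240xy + 240xyz - 360y² - 360y²z + 180x - 270y - 210z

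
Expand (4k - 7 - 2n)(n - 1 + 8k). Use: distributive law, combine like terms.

(4k - 7 - 2n)(n - 1 + 8k)
= 4kn - 4k + 32k^2 - 7n + 7 - 56k - 2n^2 + 2n - 16kn    [distributive law]
= -12kn - 60k + 32k^2 - 5n + 7 - 2n^2    [combine like terms]

-12kn - 60k + 32k^2 - 5n + 7 - 2n^2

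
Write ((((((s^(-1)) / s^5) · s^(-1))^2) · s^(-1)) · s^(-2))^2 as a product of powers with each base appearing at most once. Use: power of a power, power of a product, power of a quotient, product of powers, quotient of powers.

s^(-34)

((((((s^(-1)) / s^5) · s^(-1))^2) · s^(-1)) · s^(-2))^2
= ((((((s^(-1)) / s^5) · s^(-1))^2) · s^(-1))^2) · ((s^(-2))^2)    [power of a product]
= ((((((s^(-1)) / s^5) · s^(-1))^2)^2) · ((s^(-1))^2)) · ((s^(-2))^2)    [power of a product]
= (((((s^(-1)) / s^5) · s^(-1))^4) · ((s^(-1))^2)) · ((s^(-2))^2)    [power of a power]
= (((((s^(-1)) / s^5)^4) · ((s^(-1))^4)) · ((s^(-1))^2)) · ((s^(-2))^2)    [power of a product]
= (((((s^(-1))^4) / ((s^5)^4)) · ((s^(-1))^4)) · ((s^(-1))^2)) · ((s^(-2))^2)    [power of a quotient]
= ((((s^(-4)) / ((s^5)^4)) · ((s^(-1))^4)) · ((s^(-1))^2)) · ((s^(-2))^2)    [power of a power]
= (((s^(-4) / s^20) · ((s^(-1))^4)) · ((s^(-1))^2)) · ((s^(-2))^2)    [power of a power]
= ((s^(-24) · ((s^(-1))^4)) · ((s^(-1))^2)) · ((s^(-2))^2)    [quotient of powers]
= ((s^(-24) · s^(-4)) · ((s^(-1))^2)) · ((s^(-2))^2)    [power of a power]
= (s^(-28) · ((s^(-1))^2)) · ((s^(-2))^2)    [product of powers]
= (s^(-28) · s^(-2)) · ((s^(-2))^2)    [power of a power]
= s^(-30) · ((s^(-2))^2)    [product of powers]
= s^(-30) · s^(-4)    [power of a power]
= s^(-34)    [product of powers]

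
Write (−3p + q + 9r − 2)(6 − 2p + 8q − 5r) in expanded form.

(−3p + q + 9r − 2)(6 − 2p + 8q − 5r)
= −18p + 6p^2 − 24pq + 15pr + 6q − 2pq + 8q^2 − 5qr + 54r − 18pr + 72qr − 45r^2 − 12 + 4p − 16q + 10r    [distributive law]
= −14p + 6p^2 − 26pq − 3pr − 10q + 8q^2 + 67qr + 64r − 45r^2 − 12    [combine like terms]

−14p + 6p^2 − 26pq − 3pr − 10q + 8q^2 + 67qr + 64r − 45r^2 − 12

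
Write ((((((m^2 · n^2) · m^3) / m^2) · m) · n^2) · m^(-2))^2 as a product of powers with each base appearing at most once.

((((((m^2 · n^2) · m^3) / m^2) · m) · n^2) · m^(-2))^2
= ((((((m^2 · n^2) · m^3) / m^2) · m) · n^2)^2) · ((m^(-2))^2)    [power of a product]
= ((((((m^2 · n^2) · m^3) / m^2) · m)^2) · ((n^2)^2)) · ((m^(-2))^2)    [power of a product]
= ((((((m^2 · n^2) · m^3) / m^2)^2) · (m^2)) · ((n^2)^2)) · ((m^(-2))^2)    [power of a product]
= ((((((m^2 · n^2) · m^3)^2) / ((m^2)^2)) · (m^2)) · ((n^2)^2)) · ((m^(-2))^2)    [power of a quotient]
= ((((((m^2 · n^2)^2) · ((m^3)^2)) / ((m^2)^2)) · (m^2)) · ((n^2)^2)) · ((m^(-2))^2)    [power of a product]
= (((((((m^2)^2) · ((n^2)^2)) · ((m^3)^2)) / ((m^2)^2)) · (m^2)) · ((n^2)^2)) · ((m^(-2))^2)    [power of a product]
= (((((m^4 · ((n^2)^2)) · ((m^3)^2)) / ((m^2)^2)) · (m^2)) · ((n^2)^2)) · ((m^(-2))^2)    [power of a power]
= (((((m^4 · n^4) · ((m^3)^2)) / ((m^2)^2)) · (m^2)) · ((n^2)^2)) · ((m^(-2))^2)    [power of a power]
= (((((m^4 · n^4) · m^6) / ((m^2)^2)) · (m^2)) · ((n^2)^2)) · ((m^(-2))^2)    [power of a power]
= (((((m^4 · n^4) · m^6) / m^4) · (m^2)) · ((n^2)^2)) · ((m^(-2))^2)    [power of a power]
= (((((m^4 · n^4) · m^6) / m^4) · m^2) · n^4) · ((m^(-2))^2)    [power of a power]
= (((((m^4 · n^4) · m^6) / m^4) · m^2) · n^4) · m^(-4)    [power of a power]
= m^4n^8    [quotient of powers; product of powers]

m^4n^8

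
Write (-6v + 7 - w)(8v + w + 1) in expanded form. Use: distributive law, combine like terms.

(-6v + 7 - w)(8v + w + 1)
= -48v² - 6vw - 6v + 56v + 7w + 7 - 8vw - w² - w    [distributive law]
= -48v² - 14vw + 50v + 6w + 7 - w²    [combine like terms]

-48v² - 14vw + 50v + 6w + 7 - w²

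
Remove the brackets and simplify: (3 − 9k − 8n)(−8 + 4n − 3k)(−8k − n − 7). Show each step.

−249k − 508n + 168 − 587kn + 148n^2 − 693k^2 + 69k^2n + 268kn^2 − 216k^3 + 32n^3

(3 − 9k − 8n)(−8 + 4n − 3k)(−8k − n − 7)
= (−24 + 12n − 9k + 72k − 36kn + 27k^2 + 64n − 32n^2 + 24kn)(−8k − n − 7)    [distributive law]
= (−24 + 76n + 63k − 12kn + 27k^2 − 32n^2)(−8k − n − 7)    [combine like terms]
= 192k + 24n + 168 − 608kn − 76n^2 − 532n − 504k^2 − 63kn − 441k + 96k^2n + 12kn^2 + 84kn − 216k^3 − 27k^2n − 189k^2 + 256kn^2 + 32n^3 + 224n^2    [distributive law]
= −249k − 508n + 168 − 587kn + 148n^2 − 693k^2 + 69k^2n + 268kn^2 − 216k^3 + 32n^3    [combine like terms]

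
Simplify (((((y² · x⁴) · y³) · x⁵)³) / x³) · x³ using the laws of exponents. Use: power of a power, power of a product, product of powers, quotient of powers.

x²⁷y¹⁵

(((((y² · x⁴) · y³) · x⁵)³) / x³) · x³
= (((((y² · x⁴) · y³)³) · ((x⁵)³)) / x³) · x³    [power of a product]
= (((((y² · x⁴)³) · ((y³)³)) · ((x⁵)³)) / x³) · x³    [power of a product]
= ((((((y²)³) · ((x⁴)³)) · ((y³)³)) · ((x⁵)³)) / x³) · x³    [power of a product]
= ((((y⁶ · ((x⁴)³)) · ((y³)³)) · ((x⁵)³)) / x³) · x³    [power of a power]
= ((((y⁶ · x¹²) · ((y³)³)) · ((x⁵)³)) / x³) · x³    [power of a power]
= ((((y⁶ · x¹²) · y⁹) · ((x⁵)³)) / x³) · x³    [power of a power]
= ((((y⁶ · x¹²) · y⁹) · x¹⁵) / x³) · x³    [power of a power]
= x²⁷y¹⁵    [quotient of powers; product of powers]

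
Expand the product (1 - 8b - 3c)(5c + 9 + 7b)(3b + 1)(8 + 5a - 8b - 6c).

-612bc - 635abc + 1058b²c + 522bc² - 230c - 110ac + 12c² - 376b - 190ab - 1704b² + 72 + 45a - 1255ab² + 664b³ - 915ab²c + 2472b³c + 1458b²c² - 840ab³ + 1344b⁴ - 225abc² + 270bc³ - 75ac² + 90c³

(1 - 8b - 3c)(5c + 9 + 7b)(3b + 1)(8 + 5a - 8b - 6c)
= (5c + 9 + 7b - 40bc - 72b - 56b² - 15c² - 27c - 21bc)(3b + 1)(8 + 5a - 8b - 6c)    [distributive law]
= (-22c + 9 - 65b - 61bc - 56b² - 15c²)(3b + 1)(8 + 5a - 8b - 6c)    [combine like terms]
= (-66bc - 22c + 27b + 9 - 195b² - 65b - 183b²c - 61bc - 168b³ - 56b² - 45bc² - 15c²)(8 + 5a - 8b - 6c)    [distributive law]
= (-127bc - 22c - 38b + 9 - 251b² - 183b²c - 168b³ - 45bc² - 15c²)(8 + 5a - 8b - 6c)    [combine like terms]
= -1016bc - 635abc + 1016b²c + 762bc² - 176c - 110ac + 176bc + 132c² - 304b - 190ab + 304b² + 228bc + 72 + 45a - 72b - 54c - 2008b² - 1255ab² + 2008b³ + 1506b²c - 1464b²c - 915ab²c + 1464b³c + 1098b²c² - 1344b³ - 840ab³ + 1344b⁴ + 1008b³c - 360bc² - 225abc² + 360b²c² + 270bc³ - 120c² - 75ac² + 120bc² + 90c³    [distributive law]
= -612bc - 635abc + 1058b²c + 522bc² - 230c - 110ac + 12c² - 376b - 190ab - 1704b² + 72 + 45a - 1255ab² + 664b³ - 915ab²c + 2472b³c + 1458b²c² - 840ab³ + 1344b⁴ - 225abc² + 270bc³ - 75ac² + 90c³    [combine like terms]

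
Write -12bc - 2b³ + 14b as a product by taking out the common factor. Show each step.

2b(-6c - b² + 7)

-12bc - 2b³ + 14b
= 2(-6bc - b³ + 7b)    [factor out 2]
= 2b(-6c - b² + 7)    [factor out b]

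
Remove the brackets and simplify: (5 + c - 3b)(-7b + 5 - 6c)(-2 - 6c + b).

125b + 253bc - 92b² - 50 - 100c + 162c² - 72bc² - 115b²c + 36c³ + 21b³

(5 + c - 3b)(-7b + 5 - 6c)(-2 - 6c + b)
= (-35b + 25 - 30c - 7bc + 5c - 6c² + 21b² - 15b + 18bc)(-2 - 6c + b)    [distributive law]
= (-50b + 25 - 25c + 11bc - 6c² + 21b²)(-2 - 6c + b)    [combine like terms]
= 100b + 300bc - 50b² - 50 - 150c + 25b + 50c + 150c² - 25bc - 22bc - 66bc² + 11b²c + 12c² + 36c³ - 6bc² - 42b² - 126b²c + 21b³    [distributive law]
= 125b + 253bc - 92b² - 50 - 100c + 162c² - 72bc² - 115b²c + 36c³ + 21b³    [combine like terms]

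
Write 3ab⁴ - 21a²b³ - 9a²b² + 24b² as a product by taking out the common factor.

3b²(ab² - 7a²b - 3a² + 8)

3ab⁴ - 21a²b³ - 9a²b² + 24b²
= 3(ab⁴ - 7a²b³ - 3a²b² + 8b²)    [factor out 3]
= 3b²(ab² - 7a²b - 3a² + 8)    [factor out b²]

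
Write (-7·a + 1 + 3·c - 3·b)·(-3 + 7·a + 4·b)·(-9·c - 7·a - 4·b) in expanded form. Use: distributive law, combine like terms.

(-7·a + 1 + 3·c - 3·b)·(-3 + 7·a + 4·b)·(-9·c - 7·a - 4·b)
= (21·a - 49·a^2 - 28·a·b - 3 + 7·a + 4·b - 9·c + 21·a·c + 12·b·c + 9·b - 21·a·b - 12·b^2)·(-9·c - 7·a - 4·b)    [distributive law]
= (28·a - 49·a^2 - 49·a·b - 3 + 13·b - 9·c + 21·a·c + 12·b·c - 12·b^2)·(-9·c - 7·a - 4·b)    [combine like terms]
= -252·a·c - 196·a^2 - 112·a·b + 441·a^2·c + 343·a^3 + 196·a^2·b + 441·a·b·c + 343·a^2·b + 196·a·b^2 + 27·c + 21·a + 12·b - 117·b·c - 91·a·b - 52·b^2 + 81·c^2 + 63·a·c + 36·b·c - 189·a·c^2 - 147·a^2·c - 84·a·b·c - 108·b·c^2 - 84·a·b·c - 48·b^2·c + 108·b^2·c + 84·a·b^2 + 48·b^3    [distributive law]
= -189·a·c - 196·a^2 - 203·a·b + 294·a^2·c + 343·a^3 + 539·a^2·b + 273·a·b·c + 280·a·b^2 + 27·c + 21·a + 12·b - 81·b·c - 52·b^2 + 81·c^2 - 189·a·c^2 - 108·b·c^2 + 60·b^2·c + 48·b^3    [combine like terms]

-189·a·c - 196·a^2 - 203·a·b + 294·a^2·c + 343·a^3 + 539·a^2·b + 273·a·b·c + 280·a·b^2 + 27·c + 21·a + 12·b - 81·b·c - 52·b^2 + 81·c^2 - 189·a·c^2 - 108·b·c^2 + 60·b^2·c + 48·b^3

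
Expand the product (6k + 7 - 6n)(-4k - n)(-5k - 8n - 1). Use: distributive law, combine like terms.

120k^3 + 102k^2n + 164k^2 - 174kn^2 + 241kn + 28k + 50n^2 + 7n - 48n^3

(6k + 7 - 6n)(-4k - n)(-5k - 8n - 1)
= (-24k^2 - 6kn - 28k - 7n + 24kn + 6n^2)(-5k - 8n - 1)    [distributive law]
= (-24k^2 + 18kn - 28k - 7n + 6n^2)(-5k - 8n - 1)    [combine like terms]
= 120k^3 + 192k^2n + 24k^2 - 90k^2n - 144kn^2 - 18kn + 140k^2 + 224kn + 28k + 35kn + 56n^2 + 7n - 30kn^2 - 48n^3 - 6n^2    [distributive law]
= 120k^3 + 102k^2n + 164k^2 - 174kn^2 + 241kn + 28k + 50n^2 + 7n - 48n^3    [combine like terms]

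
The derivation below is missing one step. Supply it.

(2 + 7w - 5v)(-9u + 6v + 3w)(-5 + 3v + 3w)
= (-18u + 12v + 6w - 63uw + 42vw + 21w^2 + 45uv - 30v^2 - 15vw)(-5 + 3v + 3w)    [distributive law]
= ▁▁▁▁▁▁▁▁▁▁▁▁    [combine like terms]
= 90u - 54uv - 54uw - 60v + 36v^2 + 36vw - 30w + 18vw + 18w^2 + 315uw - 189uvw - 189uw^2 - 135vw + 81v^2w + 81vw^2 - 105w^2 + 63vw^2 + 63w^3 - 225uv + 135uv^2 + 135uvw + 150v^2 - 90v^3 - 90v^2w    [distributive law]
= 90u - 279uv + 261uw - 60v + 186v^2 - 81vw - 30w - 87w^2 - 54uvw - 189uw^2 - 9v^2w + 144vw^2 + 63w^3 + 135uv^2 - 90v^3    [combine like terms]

Applying combine like terms to the line above:

(-18u + 12v + 6w - 63uw + 27vw + 21w^2 + 45uv - 30v^2)(-5 + 3v + 3w)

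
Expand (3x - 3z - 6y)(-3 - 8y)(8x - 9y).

-72x^2 + 225xy - 192x^2y + 600xy^2 + 72xz - 81yz + 192xyz - 216y^2z - 162y^2 - 432y^3

(3x - 3z - 6y)(-3 - 8y)(8x - 9y)
= (-9x - 24xy + 9z + 24yz + 18y + 48y^2)(8x - 9y)    [distributive law]
= -72x^2 + 81xy - 192x^2y + 216xy^2 + 72xz - 81yz + 192xyz - 216y^2z + 144xy - 162y^2 + 384xy^2 - 432y^3    [distributive law]
= -72x^2 + 225xy - 192x^2y + 600xy^2 + 72xz - 81yz + 192xyz - 216y^2z - 162y^2 - 432y^3    [combine like terms]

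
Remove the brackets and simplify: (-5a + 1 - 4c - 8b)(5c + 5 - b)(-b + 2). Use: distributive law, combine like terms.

(-5a + 1 - 4c - 8b)(5c + 5 - b)(-b + 2)
= (-25ac - 25a + 5ab + 5c + 5 - b - 20c² - 20c + 4bc - 40bc - 40b + 8b²)(-b + 2)    [distributive law]
= (-25ac - 25a + 5ab - 15c + 5 - 41b - 20c² - 36bc + 8b²)(-b + 2)    [combine like terms]
= 25abc - 50ac + 25ab - 50a - 5ab² + 10ab + 15bc - 30c - 5b + 10 + 41b² - 82b + 20bc² - 40c² + 36b²c - 72bc - 8b³ + 16b²    [distributive law]
= 25abc - 50ac + 35ab - 50a - 5ab² - 57bc - 30c - 87b + 10 + 57b² + 20bc² - 40c² + 36b²c - 8b³    [combine like terms]

25abc - 50ac + 35ab - 50a - 5ab² - 57bc - 30c - 87b + 10 + 57b² + 20bc² - 40c² + 36b²c - 8b³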